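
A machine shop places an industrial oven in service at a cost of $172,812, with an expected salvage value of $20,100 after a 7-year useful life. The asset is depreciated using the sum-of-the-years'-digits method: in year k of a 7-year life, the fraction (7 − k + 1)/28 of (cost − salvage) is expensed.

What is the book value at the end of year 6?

$25,554

Depreciable base = $172,812 − $20,100 = $152,712.
Sum of the years' digits = 7+6+5+4+3+2+1 = 28.
Year 1: $152,712 × 7/28 = $38,178. Book value $134,634.
Year 2: $152,712 × 6/28 = $32,724. Book value $101,910.
Year 3: $152,712 × 5/28 = $27,270. Book value $74,640.
Year 4: $152,712 × 4/28 = $21,816. Book value $52,824.
Year 5: $152,712 × 3/28 = $16,362. Book value $36,462.
Year 6: $152,712 × 2/28 = $10,908. Book value $25,554.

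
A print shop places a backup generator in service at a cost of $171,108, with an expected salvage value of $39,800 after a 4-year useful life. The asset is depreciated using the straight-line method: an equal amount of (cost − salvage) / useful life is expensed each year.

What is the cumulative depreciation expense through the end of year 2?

$65,654

Depreciable base = $171,108 − $39,800 = $131,308.
Annual expense = $131,308 / 4 = $32,827.
End of year 1: book value $138,281.
End of year 2: book value $105,454.
Accumulated through year 2 = $171,108 − $105,454 = $65,654.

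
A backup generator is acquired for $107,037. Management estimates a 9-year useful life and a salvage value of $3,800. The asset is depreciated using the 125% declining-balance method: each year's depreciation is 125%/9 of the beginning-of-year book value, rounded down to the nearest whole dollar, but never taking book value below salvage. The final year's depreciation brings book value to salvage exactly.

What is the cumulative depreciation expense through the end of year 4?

Depreciable base = $107,037 − $3,800 = $103,237.
Year 1: ⌊$107,037 × 125%/9⌋ = $14,866. Book value $92,171.
Year 2: ⌊$92,171 × 125%/9⌋ = $12,801. Book value $79,370.
Year 3: ⌊$79,370 × 125%/9⌋ = $11,023. Book value $68,347.
Year 4: ⌊$68,347 × 125%/9⌋ = $9,492. Book value $58,855.
Accumulated through year 4 = $107,037 − $58,855 = $48,182.

$48,182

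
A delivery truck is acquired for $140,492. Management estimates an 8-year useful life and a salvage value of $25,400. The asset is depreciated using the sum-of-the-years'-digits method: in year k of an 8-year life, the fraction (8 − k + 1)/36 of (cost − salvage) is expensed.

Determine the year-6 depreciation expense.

$9,591

Depreciable base = $140,492 − $25,400 = $115,092.
Sum of the years' digits = 8+7+6+5+4+3+2+1 = 36.
Year 1: $115,092 × 8/36 = $25,576. Book value $114,916.
Year 2: $115,092 × 7/36 = $22,379. Book value $92,537.
Year 3: $115,092 × 6/36 = $19,182. Book value $73,355.
Year 4: $115,092 × 5/36 = $15,985. Book value $57,370.
Year 5: $115,092 × 4/36 = $12,788. Book value $44,582.
Year 6: $115,092 × 3/36 = $9,591. Book value $34,991.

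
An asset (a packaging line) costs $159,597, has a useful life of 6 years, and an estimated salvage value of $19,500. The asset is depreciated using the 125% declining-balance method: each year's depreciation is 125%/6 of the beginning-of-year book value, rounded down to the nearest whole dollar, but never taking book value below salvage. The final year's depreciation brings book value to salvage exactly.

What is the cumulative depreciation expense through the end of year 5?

$109,966

Depreciable base = $159,597 − $19,500 = $140,097.
Year 1: ⌊$159,597 × 125%/6⌋ = $33,249. Book value $126,348.
Year 2: ⌊$126,348 × 125%/6⌋ = $26,322. Book value $100,026.
Year 3: ⌊$100,026 × 125%/6⌋ = $20,838. Book value $79,188.
Year 4: ⌊$79,188 × 125%/6⌋ = $16,497. Book value $62,691.
Year 5: ⌊$62,691 × 125%/6⌋ = $13,060. Book value $49,631.
Accumulated through year 5 = $159,597 − $49,631 = $109,966.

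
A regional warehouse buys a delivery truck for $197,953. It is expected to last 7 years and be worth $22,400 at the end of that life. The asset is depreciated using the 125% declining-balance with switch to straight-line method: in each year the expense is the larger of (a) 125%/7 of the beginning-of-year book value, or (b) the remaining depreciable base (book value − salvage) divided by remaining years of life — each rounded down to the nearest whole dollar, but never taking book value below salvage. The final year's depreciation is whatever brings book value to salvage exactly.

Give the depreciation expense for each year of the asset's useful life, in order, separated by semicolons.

Depreciable base = $197,953 − $22,400 = $175,553.
Year 1: DB = ⌊$197,953 × 125%/7⌋ = $35,348; SL = ⌊$175,553/7⌋ = $25,079 → take DB $35,348. Book value $162,605.
Year 2: DB = ⌊$162,605 × 125%/7⌋ = $29,036; SL = ⌊$140,205/6⌋ = $23,367 → take DB $29,036. Book value $133,569.
Year 3: DB = ⌊$133,569 × 125%/7⌋ = $23,851; SL = ⌊$111,169/5⌋ = $22,233 → take DB $23,851. Book value $109,718.
Year 4: DB = ⌊$109,718 × 125%/7⌋ = $19,592; SL = ⌊$87,318/4⌋ = $21,829 → take SL $21,829. Book value $87,889.
Year 5: DB = ⌊$87,889 × 125%/7⌋ = $15,694; SL = ⌊$65,489/3⌋ = $21,829 → take SL $21,829. Book value $66,060.
Year 6: DB = ⌊$66,060 × 125%/7⌋ = $11,796; SL = ⌊$43,660/2⌋ = $21,830 → take SL $21,830. Book value $44,230.
Year 7 (final): $44,230 − $22,400 = $21,830. Book value $22,400.

$35,348; $29,036; $23,851; $21,829; $21,829; $21,830; $21,830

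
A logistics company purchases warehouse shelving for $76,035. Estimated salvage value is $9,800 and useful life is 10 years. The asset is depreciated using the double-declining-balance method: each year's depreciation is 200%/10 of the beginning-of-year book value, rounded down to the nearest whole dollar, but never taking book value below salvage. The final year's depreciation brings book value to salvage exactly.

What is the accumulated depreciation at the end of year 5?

$51,119

Depreciable base = $76,035 − $9,800 = $66,235.
Year 1: ⌊$76,035 × 200%/10⌋ = $15,207. Book value $60,828.
Year 2: ⌊$60,828 × 200%/10⌋ = $12,165. Book value $48,663.
Year 3: ⌊$48,663 × 200%/10⌋ = $9,732. Book value $38,931.
Year 4: ⌊$38,931 × 200%/10⌋ = $7,786. Book value $31,145.
Year 5: ⌊$31,145 × 200%/10⌋ = $6,229. Book value $24,916.
Accumulated through year 5 = $76,035 − $24,916 = $51,119.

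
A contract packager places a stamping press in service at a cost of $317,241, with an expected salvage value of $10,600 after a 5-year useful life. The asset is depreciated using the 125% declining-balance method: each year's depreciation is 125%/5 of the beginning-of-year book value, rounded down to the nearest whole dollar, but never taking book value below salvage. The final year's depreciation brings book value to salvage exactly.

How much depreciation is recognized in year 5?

$89,778

Depreciable base = $317,241 − $10,600 = $306,641.
Year 1: ⌊$317,241 × 125%/5⌋ = $79,310. Book value $237,931.
Year 2: ⌊$237,931 × 125%/5⌋ = $59,482. Book value $178,449.
Year 3: ⌊$178,449 × 125%/5⌋ = $44,612. Book value $133,837.
Year 4: ⌊$133,837 × 125%/5⌋ = $33,459. Book value $100,378.
Year 5 (final): $100,378 − $10,600 = $89,778. Book value $10,600.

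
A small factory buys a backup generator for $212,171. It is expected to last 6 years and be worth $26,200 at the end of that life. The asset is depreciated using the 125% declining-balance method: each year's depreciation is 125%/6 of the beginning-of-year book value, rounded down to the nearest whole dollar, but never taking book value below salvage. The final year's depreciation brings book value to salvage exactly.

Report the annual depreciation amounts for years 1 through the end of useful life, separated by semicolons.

Depreciable base = $212,171 − $26,200 = $185,971.
Year 1: ⌊$212,171 × 125%/6⌋ = $44,202. Book value $167,969.
Year 2: ⌊$167,969 × 125%/6⌋ = $34,993. Book value $132,976.
Year 3: ⌊$132,976 × 125%/6⌋ = $27,703. Book value $105,273.
Year 4: ⌊$105,273 × 125%/6⌋ = $21,931. Book value $83,342.
Year 5: ⌊$83,342 × 125%/6⌋ = $17,362. Book value $65,980.
Year 6 (final): $65,980 − $26,200 = $39,780. Book value $26,200.

$44,202; $34,993; $27,703; $21,931; $17,362; $39,780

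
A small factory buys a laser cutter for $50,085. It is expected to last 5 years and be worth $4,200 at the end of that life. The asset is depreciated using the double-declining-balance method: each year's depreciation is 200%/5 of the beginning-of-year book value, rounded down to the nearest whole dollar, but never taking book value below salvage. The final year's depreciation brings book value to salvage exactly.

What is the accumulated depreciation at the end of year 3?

$39,266

Depreciable base = $50,085 − $4,200 = $45,885.
Year 1: ⌊$50,085 × 200%/5⌋ = $20,034. Book value $30,051.
Year 2: ⌊$30,051 × 200%/5⌋ = $12,020. Book value $18,031.
Year 3: ⌊$18,031 × 200%/5⌋ = $7,212. Book value $10,819.
Accumulated through year 3 = $50,085 − $10,819 = $39,266.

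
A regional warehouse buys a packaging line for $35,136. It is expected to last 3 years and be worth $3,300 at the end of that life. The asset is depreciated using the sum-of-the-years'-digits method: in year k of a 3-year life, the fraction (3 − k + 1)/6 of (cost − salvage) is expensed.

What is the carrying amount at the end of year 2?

Depreciable base = $35,136 − $3,300 = $31,836.
Sum of the years' digits = 3+2+1 = 6.
Year 1: $31,836 × 3/6 = $15,918. Book value $19,218.
Year 2: $31,836 × 2/6 = $10,612. Book value $8,606.

$8,606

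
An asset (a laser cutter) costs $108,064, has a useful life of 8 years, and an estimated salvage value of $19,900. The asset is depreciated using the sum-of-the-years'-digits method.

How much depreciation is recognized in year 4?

$12,245

Depreciable base = $108,064 − $19,900 = $88,164.
Sum of the years' digits = 8+7+6+5+4+3+2+1 = 36.
Year 1: $88,164 × 8/36 = $19,592. Book value $88,472.
Year 2: $88,164 × 7/36 = $17,143. Book value $71,329.
Year 3: $88,164 × 6/36 = $14,694. Book value $56,635.
Year 4: $88,164 × 5/36 = $12,245. Book value $44,390.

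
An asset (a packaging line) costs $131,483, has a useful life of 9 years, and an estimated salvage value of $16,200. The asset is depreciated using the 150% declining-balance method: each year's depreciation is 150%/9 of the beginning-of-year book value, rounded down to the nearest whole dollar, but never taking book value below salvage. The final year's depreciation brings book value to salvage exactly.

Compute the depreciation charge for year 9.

Depreciable base = $131,483 − $16,200 = $115,283.
Year 1: ⌊$131,483 × 150%/9⌋ = $21,913. Book value $109,570.
Year 2: ⌊$109,570 × 150%/9⌋ = $18,261. Book value $91,309.
Year 3: ⌊$91,309 × 150%/9⌋ = $15,218. Book value $76,091.
Year 4: ⌊$76,091 × 150%/9⌋ = $12,681. Book value $63,410.
Year 5: ⌊$63,410 × 150%/9⌋ = $10,568. Book value $52,842.
Year 6: ⌊$52,842 × 150%/9⌋ = $8,807. Book value $44,035.
Year 7: ⌊$44,035 × 150%/9⌋ = $7,339. Book value $36,696.
Year 8: ⌊$36,696 × 150%/9⌋ = $6,116. Book value $30,580.
Year 9 (final): $30,580 − $16,200 = $14,380. Book value $16,200.

$14,380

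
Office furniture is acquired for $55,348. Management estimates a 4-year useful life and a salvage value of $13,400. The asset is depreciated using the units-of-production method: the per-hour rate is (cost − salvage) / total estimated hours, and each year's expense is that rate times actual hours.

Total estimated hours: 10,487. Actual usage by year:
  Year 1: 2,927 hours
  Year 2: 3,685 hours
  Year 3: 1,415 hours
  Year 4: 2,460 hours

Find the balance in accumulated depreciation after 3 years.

$32,108

Depreciable base = $55,348 − $13,400 = $41,948.
Rate = $41,948 / 10,487 hours = $4 per hour.
Year 1: 2,927 × $4 = $11,708. Book value $43,640.
Year 2: 3,685 × $4 = $14,740. Book value $28,900.
Year 3: 1,415 × $4 = $5,660. Book value $23,240.
Accumulated through year 3 = $55,348 − $23,240 = $32,108.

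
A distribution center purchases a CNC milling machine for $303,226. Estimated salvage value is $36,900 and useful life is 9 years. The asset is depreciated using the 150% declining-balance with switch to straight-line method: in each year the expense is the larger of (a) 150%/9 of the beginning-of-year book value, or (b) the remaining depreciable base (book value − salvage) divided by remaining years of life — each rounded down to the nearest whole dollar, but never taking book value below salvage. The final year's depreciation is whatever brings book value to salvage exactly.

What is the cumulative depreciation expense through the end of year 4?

$156,992

Depreciable base = $303,226 − $36,900 = $266,326.
Year 1: DB = ⌊$303,226 × 150%/9⌋ = $50,537; SL = ⌊$266,326/9⌋ = $29,591 → take DB $50,537. Book value $252,689.
Year 2: DB = ⌊$252,689 × 150%/9⌋ = $42,114; SL = ⌊$215,789/8⌋ = $26,973 → take DB $42,114. Book value $210,575.
Year 3: DB = ⌊$210,575 × 150%/9⌋ = $35,095; SL = ⌊$173,675/7⌋ = $24,810 → take DB $35,095. Book value $175,480.
Year 4: DB = ⌊$175,480 × 150%/9⌋ = $29,246; SL = ⌊$138,580/6⌋ = $23,096 → take DB $29,246. Book value $146,234.
Accumulated through year 4 = $303,226 − $146,234 = $156,992.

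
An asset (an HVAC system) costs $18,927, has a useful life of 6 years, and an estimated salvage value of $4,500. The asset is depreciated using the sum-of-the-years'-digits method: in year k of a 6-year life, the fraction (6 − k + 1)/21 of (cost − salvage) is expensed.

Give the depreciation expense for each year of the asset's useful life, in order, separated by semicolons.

$4,122; $3,435; $2,748; $2,061; $1,374; $687

Depreciable base = $18,927 − $4,500 = $14,427.
Sum of the years' digits = 6+5+4+3+2+1 = 21.
Year 1: $14,427 × 6/21 = $4,122. Book value $14,805.
Year 2: $14,427 × 5/21 = $3,435. Book value $11,370.
Year 3: $14,427 × 4/21 = $2,748. Book value $8,622.
Year 4: $14,427 × 3/21 = $2,061. Book value $6,561.
Year 5: $14,427 × 2/21 = $1,374. Book value $5,187.
Year 6: $14,427 × 1/21 = $687. Book value $4,500.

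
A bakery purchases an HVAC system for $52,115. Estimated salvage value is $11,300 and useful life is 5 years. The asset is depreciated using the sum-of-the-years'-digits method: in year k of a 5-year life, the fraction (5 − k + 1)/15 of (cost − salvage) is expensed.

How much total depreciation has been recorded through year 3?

Depreciable base = $52,115 − $11,300 = $40,815.
Sum of the years' digits = 5+4+3+2+1 = 15.
Year 1: $40,815 × 5/15 = $13,605. Book value $38,510.
Year 2: $40,815 × 4/15 = $10,884. Book value $27,626.
Year 3: $40,815 × 3/15 = $8,163. Book value $19,463.
Accumulated through year 3 = $52,115 − $19,463 = $32,652.

$32,652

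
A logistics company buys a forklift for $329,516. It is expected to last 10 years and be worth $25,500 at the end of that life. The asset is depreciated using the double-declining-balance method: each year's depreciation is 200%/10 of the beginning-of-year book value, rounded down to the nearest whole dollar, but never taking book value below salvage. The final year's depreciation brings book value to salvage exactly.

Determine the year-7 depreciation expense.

$17,276

Depreciable base = $329,516 − $25,500 = $304,016.
Year 1: ⌊$329,516 × 200%/10⌋ = $65,903. Book value $263,613.
Year 2: ⌊$263,613 × 200%/10⌋ = $52,722. Book value $210,891.
Year 3: ⌊$210,891 × 200%/10⌋ = $42,178. Book value $168,713.
Year 4: ⌊$168,713 × 200%/10⌋ = $33,742. Book value $134,971.
Year 5: ⌊$134,971 × 200%/10⌋ = $26,994. Book value $107,977.
Year 6: ⌊$107,977 × 200%/10⌋ = $21,595. Book value $86,382.
Year 7: ⌊$86,382 × 200%/10⌋ = $17,276. Book value $69,106.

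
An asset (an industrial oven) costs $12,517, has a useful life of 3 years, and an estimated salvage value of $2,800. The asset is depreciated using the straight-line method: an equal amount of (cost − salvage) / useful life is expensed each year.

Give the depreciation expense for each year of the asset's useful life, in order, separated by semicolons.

$3,239; $3,239; $3,239

Depreciable base = $12,517 − $2,800 = $9,717.
Annual expense = $9,717 / 3 = $3,239.
End of year 1: book value $9,278.
End of year 2: book value $6,039.
End of year 3: book value $2,800.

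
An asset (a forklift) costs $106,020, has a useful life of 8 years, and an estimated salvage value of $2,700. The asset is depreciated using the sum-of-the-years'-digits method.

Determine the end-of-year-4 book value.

Depreciable base = $106,020 − $2,700 = $103,320.
Sum of the years' digits = 8+7+6+5+4+3+2+1 = 36.
Year 1: $103,320 × 8/36 = $22,960. Book value $83,060.
Year 2: $103,320 × 7/36 = $20,090. Book value $62,970.
Year 3: $103,320 × 6/36 = $17,220. Book value $45,750.
Year 4: $103,320 × 5/36 = $14,350. Book value $31,400.

$31,400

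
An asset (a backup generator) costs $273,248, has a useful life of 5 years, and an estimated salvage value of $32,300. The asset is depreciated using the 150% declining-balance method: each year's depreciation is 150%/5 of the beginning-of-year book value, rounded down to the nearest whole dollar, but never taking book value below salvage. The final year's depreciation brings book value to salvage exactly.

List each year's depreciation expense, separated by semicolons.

Depreciable base = $273,248 − $32,300 = $240,948.
Year 1: ⌊$273,248 × 150%/5⌋ = $81,974. Book value $191,274.
Year 2: ⌊$191,274 × 150%/5⌋ = $57,382. Book value $133,892.
Year 3: ⌊$133,892 × 150%/5⌋ = $40,167. Book value $93,725.
Year 4: ⌊$93,725 × 150%/5⌋ = $28,117. Book value $65,608.
Year 5 (final): $65,608 − $32,300 = $33,308. Book value $32,300.

$81,974; $57,382; $40,167; $28,117; $33,308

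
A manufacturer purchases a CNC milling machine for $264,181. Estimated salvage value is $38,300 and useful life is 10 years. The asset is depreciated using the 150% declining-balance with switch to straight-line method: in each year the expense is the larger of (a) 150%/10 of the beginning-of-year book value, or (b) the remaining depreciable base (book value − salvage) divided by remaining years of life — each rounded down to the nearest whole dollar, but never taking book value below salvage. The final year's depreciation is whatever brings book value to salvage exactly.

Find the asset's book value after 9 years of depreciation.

$53,635

Depreciable base = $264,181 − $38,300 = $225,881.
Year 1: DB = ⌊$264,181 × 150%/10⌋ = $39,627; SL = ⌊$225,881/10⌋ = $22,588 → take DB $39,627. Book value $224,554.
Year 2: DB = ⌊$224,554 × 150%/10⌋ = $33,683; SL = ⌊$186,254/9⌋ = $20,694 → take DB $33,683. Book value $190,871.
Year 3: DB = ⌊$190,871 × 150%/10⌋ = $28,630; SL = ⌊$152,571/8⌋ = $19,071 → take DB $28,630. Book value $162,241.
Year 4: DB = ⌊$162,241 × 150%/10⌋ = $24,336; SL = ⌊$123,941/7⌋ = $17,705 → take DB $24,336. Book value $137,905.
Year 5: DB = ⌊$137,905 × 150%/10⌋ = $20,685; SL = ⌊$99,605/6⌋ = $16,600 → take DB $20,685. Book value $117,220.
Year 6: DB = ⌊$117,220 × 150%/10⌋ = $17,583; SL = ⌊$78,920/5⌋ = $15,784 → take DB $17,583. Book value $99,637.
Year 7: DB = ⌊$99,637 × 150%/10⌋ = $14,945; SL = ⌊$61,337/4⌋ = $15,334 → take SL $15,334. Book value $84,303.
Year 8: DB = ⌊$84,303 × 150%/10⌋ = $12,645; SL = ⌊$46,003/3⌋ = $15,334 → take SL $15,334. Book value $68,969.
Year 9: DB = ⌊$68,969 × 150%/10⌋ = $10,345; SL = ⌊$30,669/2⌋ = $15,334 → take SL $15,334. Book value $53,635.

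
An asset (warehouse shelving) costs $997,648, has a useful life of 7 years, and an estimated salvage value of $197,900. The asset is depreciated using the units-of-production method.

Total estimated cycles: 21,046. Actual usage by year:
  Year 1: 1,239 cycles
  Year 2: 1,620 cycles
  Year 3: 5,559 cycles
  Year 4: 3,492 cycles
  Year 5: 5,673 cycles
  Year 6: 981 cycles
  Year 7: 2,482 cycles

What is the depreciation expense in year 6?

$37,278

Depreciable base = $997,648 − $197,900 = $799,748.
Rate = $799,748 / 21,046 cycles = $38 per cycle.
Year 1: 1,239 × $38 = $47,082. Book value $950,566.
Year 2: 1,620 × $38 = $61,560. Book value $889,006.
Year 3: 5,559 × $38 = $211,242. Book value $677,764.
Year 4: 3,492 × $38 = $132,696. Book value $545,068.
Year 5: 5,673 × $38 = $215,574. Book value $329,494.
Year 6: 981 × $38 = $37,278. Book value $292,216.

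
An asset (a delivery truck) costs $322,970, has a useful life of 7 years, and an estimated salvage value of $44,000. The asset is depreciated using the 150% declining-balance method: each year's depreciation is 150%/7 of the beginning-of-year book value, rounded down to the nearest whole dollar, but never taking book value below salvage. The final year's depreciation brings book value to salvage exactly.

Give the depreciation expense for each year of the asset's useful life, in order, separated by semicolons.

Depreciable base = $322,970 − $44,000 = $278,970.
Year 1: ⌊$322,970 × 150%/7⌋ = $69,207. Book value $253,763.
Year 2: ⌊$253,763 × 150%/7⌋ = $54,377. Book value $199,386.
Year 3: ⌊$199,386 × 150%/7⌋ = $42,725. Book value $156,661.
Year 4: ⌊$156,661 × 150%/7⌋ = $33,570. Book value $123,091.
Year 5: ⌊$123,091 × 150%/7⌋ = $26,376. Book value $96,715.
Year 6: ⌊$96,715 × 150%/7⌋ = $20,724. Book value $75,991.
Year 7 (final): $75,991 − $44,000 = $31,991. Book value $44,000.

$69,207; $54,377; $42,725; $33,570; $26,376; $20,724; $31,991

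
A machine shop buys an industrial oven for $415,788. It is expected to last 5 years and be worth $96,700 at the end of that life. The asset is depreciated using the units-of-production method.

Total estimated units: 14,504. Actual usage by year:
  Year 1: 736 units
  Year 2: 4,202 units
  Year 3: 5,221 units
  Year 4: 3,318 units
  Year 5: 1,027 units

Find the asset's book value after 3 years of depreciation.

Depreciable base = $415,788 − $96,700 = $319,088.
Rate = $319,088 / 14,504 units = $22 per unit.
Year 1: 736 × $22 = $16,192. Book value $399,596.
Year 2: 4,202 × $22 = $92,444. Book value $307,152.
Year 3: 5,221 × $22 = $114,862. Book value $192,290.

$192,290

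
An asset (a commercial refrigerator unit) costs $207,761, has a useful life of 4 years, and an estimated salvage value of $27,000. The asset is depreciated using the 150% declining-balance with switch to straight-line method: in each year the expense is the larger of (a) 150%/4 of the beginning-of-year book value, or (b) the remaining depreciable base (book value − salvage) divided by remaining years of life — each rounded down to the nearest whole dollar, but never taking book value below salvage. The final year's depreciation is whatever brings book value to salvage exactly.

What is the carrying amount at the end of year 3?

$50,724

Depreciable base = $207,761 − $27,000 = $180,761.
Year 1: DB = ⌊$207,761 × 150%/4⌋ = $77,910; SL = ⌊$180,761/4⌋ = $45,190 → take DB $77,910. Book value $129,851.
Year 2: DB = ⌊$129,851 × 150%/4⌋ = $48,694; SL = ⌊$102,851/3⌋ = $34,283 → take DB $48,694. Book value $81,157.
Year 3: DB = ⌊$81,157 × 150%/4⌋ = $30,433; SL = ⌊$54,157/2⌋ = $27,078 → take DB $30,433. Book value $50,724.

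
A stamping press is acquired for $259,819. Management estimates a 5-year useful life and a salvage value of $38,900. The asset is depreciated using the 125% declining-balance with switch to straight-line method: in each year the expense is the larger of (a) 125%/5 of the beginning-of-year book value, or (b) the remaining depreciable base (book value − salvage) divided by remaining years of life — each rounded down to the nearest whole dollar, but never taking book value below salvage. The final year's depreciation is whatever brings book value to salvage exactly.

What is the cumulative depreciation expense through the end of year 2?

Depreciable base = $259,819 − $38,900 = $220,919.
Year 1: DB = ⌊$259,819 × 125%/5⌋ = $64,954; SL = ⌊$220,919/5⌋ = $44,183 → take DB $64,954. Book value $194,865.
Year 2: DB = ⌊$194,865 × 125%/5⌋ = $48,716; SL = ⌊$155,965/4⌋ = $38,991 → take DB $48,716. Book value $146,149.
Accumulated through year 2 = $259,819 − $146,149 = $113,670.

$113,670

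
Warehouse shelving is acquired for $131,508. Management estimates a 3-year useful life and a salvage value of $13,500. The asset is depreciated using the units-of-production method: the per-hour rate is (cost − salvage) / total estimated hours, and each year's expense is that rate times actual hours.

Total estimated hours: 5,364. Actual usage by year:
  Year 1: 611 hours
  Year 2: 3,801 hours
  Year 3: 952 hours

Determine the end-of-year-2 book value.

Depreciable base = $131,508 − $13,500 = $118,008.
Rate = $118,008 / 5,364 hours = $22 per hour.
Year 1: 611 × $22 = $13,442. Book value $118,066.
Year 2: 3,801 × $22 = $83,622. Book value $34,444.

$34,444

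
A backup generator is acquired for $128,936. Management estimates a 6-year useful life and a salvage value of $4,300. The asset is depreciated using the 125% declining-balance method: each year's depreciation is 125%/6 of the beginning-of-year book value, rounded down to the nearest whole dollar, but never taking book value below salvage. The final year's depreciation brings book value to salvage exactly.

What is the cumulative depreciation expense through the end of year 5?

Depreciable base = $128,936 − $4,300 = $124,636.
Year 1: ⌊$128,936 × 125%/6⌋ = $26,861. Book value $102,075.
Year 2: ⌊$102,075 × 125%/6⌋ = $21,265. Book value $80,810.
Year 3: ⌊$80,810 × 125%/6⌋ = $16,835. Book value $63,975.
Year 4: ⌊$63,975 × 125%/6⌋ = $13,328. Book value $50,647.
Year 5: ⌊$50,647 × 125%/6⌋ = $10,551. Book value $40,096.
Accumulated through year 5 = $128,936 − $40,096 = $88,840.

$88,840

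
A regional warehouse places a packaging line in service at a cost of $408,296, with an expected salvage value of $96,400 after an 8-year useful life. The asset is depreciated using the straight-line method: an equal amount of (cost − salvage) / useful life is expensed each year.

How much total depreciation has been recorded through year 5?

Depreciable base = $408,296 − $96,400 = $311,896.
Annual expense = $311,896 / 8 = $38,987.
End of year 1: book value $369,309.
End of year 2: book value $330,322.
End of year 3: book value $291,335.
End of year 4: book value $252,348.
End of year 5: book value $213,361.
Accumulated through year 5 = $408,296 − $213,361 = $194,935.

$194,935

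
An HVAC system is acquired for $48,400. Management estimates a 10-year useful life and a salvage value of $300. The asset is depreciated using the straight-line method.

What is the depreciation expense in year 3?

$4,810

Depreciable base = $48,400 − $300 = $48,100.
Annual expense = $48,100 / 10 = $4,810.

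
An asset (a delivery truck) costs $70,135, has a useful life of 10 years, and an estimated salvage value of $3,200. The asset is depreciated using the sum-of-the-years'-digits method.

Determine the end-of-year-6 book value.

Depreciable base = $70,135 − $3,200 = $66,935.
Sum of the years' digits = 10+9+8+7+6+5+4+3+2+1 = 55.
Year 1: $66,935 × 10/55 = $12,170. Book value $57,965.
Year 2: $66,935 × 9/55 = $10,953. Book value $47,012.
Year 3: $66,935 × 8/55 = $9,736. Book value $37,276.
Year 4: $66,935 × 7/55 = $8,519. Book value $28,757.
Year 5: $66,935 × 6/55 = $7,302. Book value $21,455.
Year 6: $66,935 × 5/55 = $6,085. Book value $15,370.

$15,370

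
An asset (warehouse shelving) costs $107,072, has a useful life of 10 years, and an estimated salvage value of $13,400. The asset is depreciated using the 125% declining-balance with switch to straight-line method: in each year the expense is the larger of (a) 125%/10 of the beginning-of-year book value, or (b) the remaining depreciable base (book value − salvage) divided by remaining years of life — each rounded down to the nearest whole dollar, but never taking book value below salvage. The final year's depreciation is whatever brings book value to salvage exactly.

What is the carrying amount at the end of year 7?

Depreciable base = $107,072 − $13,400 = $93,672.
Year 1: DB = ⌊$107,072 × 125%/10⌋ = $13,384; SL = ⌊$93,672/10⌋ = $9,367 → take DB $13,384. Book value $93,688.
Year 2: DB = ⌊$93,688 × 125%/10⌋ = $11,711; SL = ⌊$80,288/9⌋ = $8,920 → take DB $11,711. Book value $81,977.
Year 3: DB = ⌊$81,977 × 125%/10⌋ = $10,247; SL = ⌊$68,577/8⌋ = $8,572 → take DB $10,247. Book value $71,730.
Year 4: DB = ⌊$71,730 × 125%/10⌋ = $8,966; SL = ⌊$58,330/7⌋ = $8,332 → take DB $8,966. Book value $62,764.
Year 5: DB = ⌊$62,764 × 125%/10⌋ = $7,845; SL = ⌊$49,364/6⌋ = $8,227 → take SL $8,227. Book value $54,537.
Year 6: DB = ⌊$54,537 × 125%/10⌋ = $6,817; SL = ⌊$41,137/5⌋ = $8,227 → take SL $8,227. Book value $46,310.
Year 7: DB = ⌊$46,310 × 125%/10⌋ = $5,788; SL = ⌊$32,910/4⌋ = $8,227 → take SL $8,227. Book value $38,083.

$38,083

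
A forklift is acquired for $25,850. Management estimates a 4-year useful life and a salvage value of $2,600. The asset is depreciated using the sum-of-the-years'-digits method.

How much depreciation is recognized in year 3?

$4,650

Depreciable base = $25,850 − $2,600 = $23,250.
Sum of the years' digits = 4+3+2+1 = 10.
Year 1: $23,250 × 4/10 = $9,300. Book value $16,550.
Year 2: $23,250 × 3/10 = $6,975. Book value $9,575.
Year 3: $23,250 × 2/10 = $4,650. Book value $4,925.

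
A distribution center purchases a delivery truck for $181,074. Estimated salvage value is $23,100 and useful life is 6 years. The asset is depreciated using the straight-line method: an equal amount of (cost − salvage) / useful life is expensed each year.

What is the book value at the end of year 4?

$75,758

Depreciable base = $181,074 − $23,100 = $157,974.
Annual expense = $157,974 / 6 = $26,329.
End of year 1: book value $154,745.
End of year 2: book value $128,416.
End of year 3: book value $102,087.
End of year 4: book value $75,758.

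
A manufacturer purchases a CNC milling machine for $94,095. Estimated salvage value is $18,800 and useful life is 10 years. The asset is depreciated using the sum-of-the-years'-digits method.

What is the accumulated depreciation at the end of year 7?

$67,081

Depreciable base = $94,095 − $18,800 = $75,295.
Sum of the years' digits = 10+9+8+7+6+5+4+3+2+1 = 55.
Year 1: $75,295 × 10/55 = $13,690. Book value $80,405.
Year 2: $75,295 × 9/55 = $12,321. Book value $68,084.
Year 3: $75,295 × 8/55 = $10,952. Book value $57,132.
Year 4: $75,295 × 7/55 = $9,583. Book value $47,549.
Year 5: $75,295 × 6/55 = $8,214. Book value $39,335.
Year 6: $75,295 × 5/55 = $6,845. Book value $32,490.
Year 7: $75,295 × 4/55 = $5,476. Book value $27,014.
Accumulated through year 7 = $94,095 − $27,014 = $67,081.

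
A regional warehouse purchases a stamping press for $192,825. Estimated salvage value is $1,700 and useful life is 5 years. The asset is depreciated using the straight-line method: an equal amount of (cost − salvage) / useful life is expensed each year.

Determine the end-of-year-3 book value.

$78,150

Depreciable base = $192,825 − $1,700 = $191,125.
Annual expense = $191,125 / 5 = $38,225.
End of year 1: book value $154,600.
End of year 2: book value $116,375.
End of year 3: book value $78,150.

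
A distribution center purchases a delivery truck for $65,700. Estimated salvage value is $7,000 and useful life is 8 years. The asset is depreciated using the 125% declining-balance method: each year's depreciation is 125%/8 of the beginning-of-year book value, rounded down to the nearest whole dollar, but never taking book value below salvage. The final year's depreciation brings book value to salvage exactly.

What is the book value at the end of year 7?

Depreciable base = $65,700 − $7,000 = $58,700.
Year 1: ⌊$65,700 × 125%/8⌋ = $10,265. Book value $55,435.
Year 2: ⌊$55,435 × 125%/8⌋ = $8,661. Book value $46,774.
Year 3: ⌊$46,774 × 125%/8⌋ = $7,308. Book value $39,466.
Year 4: ⌊$39,466 × 125%/8⌋ = $6,166. Book value $33,300.
Year 5: ⌊$33,300 × 125%/8⌋ = $5,203. Book value $28,097.
Year 6: ⌊$28,097 × 125%/8⌋ = $4,390. Book value $23,707.
Year 7: ⌊$23,707 × 125%/8⌋ = $3,704. Book value $20,003.

$20,003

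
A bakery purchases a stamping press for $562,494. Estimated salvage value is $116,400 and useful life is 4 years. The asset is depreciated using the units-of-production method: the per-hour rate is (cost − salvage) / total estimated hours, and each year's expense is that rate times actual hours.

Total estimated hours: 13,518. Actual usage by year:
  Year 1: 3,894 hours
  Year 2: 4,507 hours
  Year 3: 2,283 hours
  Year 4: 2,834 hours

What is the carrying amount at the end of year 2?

$285,261

Depreciable base = $562,494 − $116,400 = $446,094.
Rate = $446,094 / 13,518 hours = $33 per hour.
Year 1: 3,894 × $33 = $128,502. Book value $433,992.
Year 2: 4,507 × $33 = $148,731. Book value $285,261.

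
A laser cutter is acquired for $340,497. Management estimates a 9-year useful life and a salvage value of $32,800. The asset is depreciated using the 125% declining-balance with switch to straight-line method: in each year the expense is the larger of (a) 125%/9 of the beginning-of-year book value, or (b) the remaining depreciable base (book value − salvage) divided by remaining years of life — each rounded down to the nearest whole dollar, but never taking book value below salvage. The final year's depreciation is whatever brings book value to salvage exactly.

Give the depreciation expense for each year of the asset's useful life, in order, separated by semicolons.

$47,291; $40,723; $35,067; $30,769; $30,769; $30,769; $30,769; $30,770; $30,770

Depreciable base = $340,497 − $32,800 = $307,697.
Year 1: DB = ⌊$340,497 × 125%/9⌋ = $47,291; SL = ⌊$307,697/9⌋ = $34,188 → take DB $47,291. Book value $293,206.
Year 2: DB = ⌊$293,206 × 125%/9⌋ = $40,723; SL = ⌊$260,406/8⌋ = $32,550 → take DB $40,723. Book value $252,483.
Year 3: DB = ⌊$252,483 × 125%/9⌋ = $35,067; SL = ⌊$219,683/7⌋ = $31,383 → take DB $35,067. Book value $217,416.
Year 4: DB = ⌊$217,416 × 125%/9⌋ = $30,196; SL = ⌊$184,616/6⌋ = $30,769 → take SL $30,769. Book value $186,647.
Year 5: DB = ⌊$186,647 × 125%/9⌋ = $25,923; SL = ⌊$153,847/5⌋ = $30,769 → take SL $30,769. Book value $155,878.
Year 6: DB = ⌊$155,878 × 125%/9⌋ = $21,649; SL = ⌊$123,078/4⌋ = $30,769 → take SL $30,769. Book value $125,109.
Year 7: DB = ⌊$125,109 × 125%/9⌋ = $17,376; SL = ⌊$92,309/3⌋ = $30,769 → take SL $30,769. Book value $94,340.
Year 8: DB = ⌊$94,340 × 125%/9⌋ = $13,102; SL = ⌊$61,540/2⌋ = $30,770 → take SL $30,770. Book value $63,570.
Year 9 (final): $63,570 − $32,800 = $30,770. Book value $32,800.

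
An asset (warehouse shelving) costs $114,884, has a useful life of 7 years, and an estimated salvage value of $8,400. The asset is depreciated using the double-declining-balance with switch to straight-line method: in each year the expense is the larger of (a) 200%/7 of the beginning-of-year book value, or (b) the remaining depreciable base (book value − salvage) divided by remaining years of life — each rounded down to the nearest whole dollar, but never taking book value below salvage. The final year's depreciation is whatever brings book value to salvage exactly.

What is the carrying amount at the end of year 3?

$41,868

Depreciable base = $114,884 − $8,400 = $106,484.
Year 1: DB = ⌊$114,884 × 200%/7⌋ = $32,824; SL = ⌊$106,484/7⌋ = $15,212 → take DB $32,824. Book value $82,060.
Year 2: DB = ⌊$82,060 × 200%/7⌋ = $23,445; SL = ⌊$73,660/6⌋ = $12,276 → take DB $23,445. Book value $58,615.
Year 3: DB = ⌊$58,615 × 200%/7⌋ = $16,747; SL = ⌊$50,215/5⌋ = $10,043 → take DB $16,747. Book value $41,868.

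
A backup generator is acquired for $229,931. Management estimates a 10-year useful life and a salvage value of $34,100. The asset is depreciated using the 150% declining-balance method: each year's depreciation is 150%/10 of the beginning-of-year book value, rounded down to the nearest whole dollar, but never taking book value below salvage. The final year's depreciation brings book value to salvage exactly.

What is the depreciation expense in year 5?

Depreciable base = $229,931 − $34,100 = $195,831.
Year 1: ⌊$229,931 × 150%/10⌋ = $34,489. Book value $195,442.
Year 2: ⌊$195,442 × 150%/10⌋ = $29,316. Book value $166,126.
Year 3: ⌊$166,126 × 150%/10⌋ = $24,918. Book value $141,208.
Year 4: ⌊$141,208 × 150%/10⌋ = $21,181. Book value $120,027.
Year 5: ⌊$120,027 × 150%/10⌋ = $18,004. Book value $102,023.

$18,004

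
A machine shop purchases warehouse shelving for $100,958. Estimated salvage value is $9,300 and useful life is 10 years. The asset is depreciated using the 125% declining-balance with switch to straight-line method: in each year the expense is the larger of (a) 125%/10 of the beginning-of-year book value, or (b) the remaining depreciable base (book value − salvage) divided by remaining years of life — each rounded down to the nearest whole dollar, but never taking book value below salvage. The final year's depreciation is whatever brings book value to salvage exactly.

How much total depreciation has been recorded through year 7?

Depreciable base = $100,958 − $9,300 = $91,658.
Year 1: DB = ⌊$100,958 × 125%/10⌋ = $12,619; SL = ⌊$91,658/10⌋ = $9,165 → take DB $12,619. Book value $88,339.
Year 2: DB = ⌊$88,339 × 125%/10⌋ = $11,042; SL = ⌊$79,039/9⌋ = $8,782 → take DB $11,042. Book value $77,297.
Year 3: DB = ⌊$77,297 × 125%/10⌋ = $9,662; SL = ⌊$67,997/8⌋ = $8,499 → take DB $9,662. Book value $67,635.
Year 4: DB = ⌊$67,635 × 125%/10⌋ = $8,454; SL = ⌊$58,335/7⌋ = $8,333 → take DB $8,454. Book value $59,181.
Year 5: DB = ⌊$59,181 × 125%/10⌋ = $7,397; SL = ⌊$49,881/6⌋ = $8,313 → take SL $8,313. Book value $50,868.
Year 6: DB = ⌊$50,868 × 125%/10⌋ = $6,358; SL = ⌊$41,568/5⌋ = $8,313 → take SL $8,313. Book value $42,555.
Year 7: DB = ⌊$42,555 × 125%/10⌋ = $5,319; SL = ⌊$33,255/4⌋ = $8,313 → take SL $8,313. Book value $34,242.
Accumulated through year 7 = $100,958 − $34,242 = $66,716.

$66,716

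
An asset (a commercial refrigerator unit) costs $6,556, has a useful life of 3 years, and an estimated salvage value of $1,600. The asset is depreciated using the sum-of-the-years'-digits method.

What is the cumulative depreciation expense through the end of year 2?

Depreciable base = $6,556 − $1,600 = $4,956.
Sum of the years' digits = 3+2+1 = 6.
Year 1: $4,956 × 3/6 = $2,478. Book value $4,078.
Year 2: $4,956 × 2/6 = $1,652. Book value $2,426.
Accumulated through year 2 = $6,556 − $2,426 = $4,130.

$4,130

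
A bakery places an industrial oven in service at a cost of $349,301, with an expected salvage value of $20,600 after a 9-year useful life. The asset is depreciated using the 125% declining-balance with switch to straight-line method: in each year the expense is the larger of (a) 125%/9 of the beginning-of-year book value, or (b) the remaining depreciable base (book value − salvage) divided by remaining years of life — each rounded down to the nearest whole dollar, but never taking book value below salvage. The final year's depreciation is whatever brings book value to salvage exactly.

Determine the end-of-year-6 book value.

Depreciable base = $349,301 − $20,600 = $328,701.
Year 1: DB = ⌊$349,301 × 125%/9⌋ = $48,514; SL = ⌊$328,701/9⌋ = $36,522 → take DB $48,514. Book value $300,787.
Year 2: DB = ⌊$300,787 × 125%/9⌋ = $41,775; SL = ⌊$280,187/8⌋ = $35,023 → take DB $41,775. Book value $259,012.
Year 3: DB = ⌊$259,012 × 125%/9⌋ = $35,973; SL = ⌊$238,412/7⌋ = $34,058 → take DB $35,973. Book value $223,039.
Year 4: DB = ⌊$223,039 × 125%/9⌋ = $30,977; SL = ⌊$202,439/6⌋ = $33,739 → take SL $33,739. Book value $189,300.
Year 5: DB = ⌊$189,300 × 125%/9⌋ = $26,291; SL = ⌊$168,700/5⌋ = $33,740 → take SL $33,740. Book value $155,560.
Year 6: DB = ⌊$155,560 × 125%/9⌋ = $21,605; SL = ⌊$134,960/4⌋ = $33,740 → take SL $33,740. Book value $121,820.

$121,820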